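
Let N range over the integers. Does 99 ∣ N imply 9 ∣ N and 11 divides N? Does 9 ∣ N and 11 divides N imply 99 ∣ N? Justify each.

Forward direction. If 99 ∣ N, write N = 99q. Since 99 = 11·9, N = 9·(11q), so 9 ∣ N; and since 99 = 9·11, N = 11·(9q), so 11 ∣ N.

Converse. Suppose 9 ∣ N and 11 ∣ N. Any common multiple of 9 and 11 is a multiple of their lcm; here gcd(9, 11) = 1, so lcm(9, 11) = 9·11 = 99, so 99 ∣ N.

Both implications hold.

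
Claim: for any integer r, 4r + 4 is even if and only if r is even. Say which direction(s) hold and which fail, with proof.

Forward direction. This fails: take r = 3. Then 4r + 4 = 16, which is even, yet r = 3 is odd, not even.

Converse. Suppose r is even. Since 4 is even, 4r is even for every r, so 4r + 4 has the same parity as 4, which is even. Hence 4r + 4 is even.

Only the converse holds.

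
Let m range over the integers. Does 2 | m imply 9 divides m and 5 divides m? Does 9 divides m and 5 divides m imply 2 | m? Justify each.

Both directions fail.

(⇒) This fails: take m = 2. Certainly 2 ∣ 2, but 9 ∤ 2.

(⇐) This fails: take m = 45. Both 9 ∣ 45 and 5 ∣ 45, yet 45 is not a multiple of 2 (since 45 = 22·2 + 1), so 2 ∤ 45.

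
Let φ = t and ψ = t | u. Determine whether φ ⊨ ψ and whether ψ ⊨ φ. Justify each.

(⟸) This fails. Under u = T, t = F, the left side is false but the right side is true.

(⟹) Assume the antecedent. If u is true, t | u reduces to true regardless of the other variables. If u is false, the antecedent forces (u = F, t = T), and t | u holds there. Either way t | u holds.

The forward direction holds; the converse fails.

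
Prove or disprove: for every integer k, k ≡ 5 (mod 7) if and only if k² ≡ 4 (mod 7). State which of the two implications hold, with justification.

Converse. This fails: take k = 2. Then 2² = 4 ≡ 4 (mod 7), yet 2 ≡ 2 (mod 7), not 5.

Forward direction. Suppose k ≡ 5 (mod 7). Write k = 7j + 5. Then (7j + 5)² = 49j² + 70j + 25 = 7(7j² + 10j + 3) + 4, so k² ≡ 4 (mod 7).

The forward direction holds; the converse fails.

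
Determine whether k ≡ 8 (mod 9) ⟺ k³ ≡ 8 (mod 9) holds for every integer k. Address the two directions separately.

Not equivalent: only (⇒) holds.

(⟹) Suppose k ≡ 8 (mod 9). Write k = 9j + 8. Then (9j + 8)³ = 729j³ + 1944j² + 1728j + 512 = 9(81j³ + 216j² + 192j + 56) + 8, so k³ ≡ 8 (mod 9).

(⟸) This fails: take k = 2. Then 2³ = 8 ≡ 8 (mod 9), yet 2 ≡ 2 (mod 9), not 8.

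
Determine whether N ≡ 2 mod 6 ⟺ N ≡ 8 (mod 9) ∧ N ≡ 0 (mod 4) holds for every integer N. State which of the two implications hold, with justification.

The forward direction fails; the converse holds.

Forward direction. This fails: N = 32 gives 32 ≡ 2 (mod 6) but 32 ≡ 5 (mod 9), so the conjunction on the right does not hold.

Converse. If N ≡ 8 (mod 9) and N ≡ 0 (mod 4), then by the Chinese remainder theorem N ≡ 8 (mod 36). Since 8 ≡ 2 (mod 6) and 6 ∣ 36, we get N ≡ 2 (mod 6).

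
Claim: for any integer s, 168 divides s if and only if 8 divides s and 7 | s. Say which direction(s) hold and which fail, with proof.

Not equivalent: only (⇒) holds.

(⟹) If 168 ∣ s, write s = 168q. Since 168 = 21·8, s = 8·(21q), so 8 ∣ s; and since 168 = 24·7, s = 7·(24q), so 7 ∣ s.

(⟸) This fails: take s = 56. Both 8 ∣ 56 and 7 ∣ 56, yet 56 is not a multiple of 168 (since 56 = 0·168 + 56), so 168 ∤ 56.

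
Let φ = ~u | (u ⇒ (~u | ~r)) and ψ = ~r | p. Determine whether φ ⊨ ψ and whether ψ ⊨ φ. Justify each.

(→) This fails. Under u = F, r = T, p = F, the left side is true but the right side is false.

(←) This fails. Under u = T, r = T, p = T, the left side is false but the right side is true.

(⇒) fails and (⇐) fails.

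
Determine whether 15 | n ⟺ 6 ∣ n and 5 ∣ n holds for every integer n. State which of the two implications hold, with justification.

Not equivalent: only (⇐) holds.

(→) This fails: take n = 15. Certainly 15 ∣ 15, but 6 ∤ 15.

(←) Suppose 6 ∣ n and 5 ∣ n. Any common multiple of 6 and 5 is a multiple of their lcm; here gcd(6, 5) = 1, so lcm(6, 5) = 6·5 = 30, so 30 ∣ n. Since 15 ∣ 30, it follows that 15 ∣ n.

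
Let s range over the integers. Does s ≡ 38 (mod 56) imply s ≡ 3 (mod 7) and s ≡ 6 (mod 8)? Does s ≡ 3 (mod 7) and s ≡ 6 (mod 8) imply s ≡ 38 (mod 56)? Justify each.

Forward direction. Suppose s ≡ 38 (mod 56); write s = 56j + 38. Since 7 ∣ 56, reducing mod 7 gives s ≡ 38 ≡ 3 (mod 7); since 8 ∣ 56, reducing mod 8 gives s ≡ 38 ≡ 6 (mod 8).

Converse. If s ≡ 3 (mod 7) and s ≡ 6 (mod 8), then by the Chinese remainder theorem s ≡ 38 (mod 56). This is exactly s ≡ 38 (mod 56).

Both implications hold.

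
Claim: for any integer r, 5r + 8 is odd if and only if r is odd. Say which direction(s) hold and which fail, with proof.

[⇒] Suppose 5r + 8 is odd. Since 5 is odd, 5r and r have the same parity, so 5r + 8 ≡ r + 8 (mod 2). As 8 is even, 5r + 8 is odd exactly when r is odd. Thus r is odd.

[⇐] Conversely, suppose r is odd; write r = 2j + 1. Then 5r + 8 = 5·(2j + 1) + 8 = 2·5j + 13, which is odd.

The biconditional holds.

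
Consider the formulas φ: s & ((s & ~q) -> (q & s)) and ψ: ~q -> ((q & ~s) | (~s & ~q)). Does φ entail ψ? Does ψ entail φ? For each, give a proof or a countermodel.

(⟹) Assume the antecedent. If q is true, ~q -> ((q & ~s) | (~s & ~q)) reduces to true regardless of the other variables. If q is false, the antecedent cannot hold. Either way ~q -> ((q & ~s) | (~s & ~q)) holds.

(⟸) This fails. Under q = F, s = F, the left side is false but the right side is true.

Only the forward direction holds.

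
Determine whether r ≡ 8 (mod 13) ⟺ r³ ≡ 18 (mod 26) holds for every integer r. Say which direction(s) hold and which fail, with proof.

(⟹) This fails: take r = 21. Then 21 ≡ 8 (mod 13), but 21³ = 9261 ≡ 5 (mod 26), not 18.

(⟸) This fails: take r = 20. Then 20³ = 8000 ≡ 18 (mod 26), yet 20 ≡ 7 (mod 13), not 8.

(⇒) fails and (⇐) fails.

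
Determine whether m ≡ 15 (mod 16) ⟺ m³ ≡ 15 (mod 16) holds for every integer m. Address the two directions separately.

(⟹) Suppose m ≡ 15 (mod 16). Write m = 16j + 15. Then (16j + 15)³ = 4096j³ + 11520j² + 10800j + 3375 = 16(256j³ + 720j² + 675j + 210) + 15, so m³ ≡ 15 (mod 16).

(⟸) Conversely, suppose m³ ≡ 15 (mod 16). The only residue r in {0, …, 15} with r³ ≡ 15 (mod 16) is r = 15, so m ≡ 15 (mod 16).

The biconditional holds.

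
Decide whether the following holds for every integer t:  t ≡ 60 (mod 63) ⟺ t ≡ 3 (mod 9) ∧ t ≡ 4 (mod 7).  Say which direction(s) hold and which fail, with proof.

(⇒) fails and (⇐) fails.

(→) This fails: t = 60 gives 60 ≡ 60 (mod 63) but 60 ≡ 6 (mod 9), so the conjunction on the right does not hold.

(←) This fails: t = 39 satisfies both congruences on the right (39 ≡ 3 mod 9 and 39 ≡ 4 mod 7) yet 39 ≡ 39 (mod 63), not 60.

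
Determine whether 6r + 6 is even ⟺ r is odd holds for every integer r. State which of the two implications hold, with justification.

The forward direction fails; the converse holds.

(→) This fails: take r = 2. Then 6r + 6 = 18, which is even, yet r = 2 is even, not odd.

(←) Suppose r is odd. Since 6 is even, 6r is even for every r, so 6r + 6 has the same parity as 6, which is even. Hence 6r + 6 is even.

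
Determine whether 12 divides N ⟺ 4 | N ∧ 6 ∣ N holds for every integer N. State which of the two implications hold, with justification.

(→) If 12 ∣ N, write N = 12q. Since 12 = 3·4, N = 4·(3q), so 4 ∣ N; and since 12 = 2·6, N = 6·(2q), so 6 ∣ N.

(←) Suppose 4 ∣ N and 6 ∣ N. Any common multiple of 4 and 6 is a multiple of their lcm; here lcm(4, 6) = 4·6/gcd(4, 6) = 24/2 = 12, so 12 ∣ N.

Both directions hold.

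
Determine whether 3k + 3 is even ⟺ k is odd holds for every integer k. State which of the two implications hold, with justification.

Both implications hold.

(⇒) Suppose 3k + 3 is even. Since 3 is odd, 3k and k have the same parity, so 3k + 3 ≡ k + 3 (mod 2). As 3 is odd, 3k + 3 is even exactly when k is odd. Thus k is odd.

(⇐) Conversely, suppose k is odd; write k = 2j + 1. Then 3k + 3 = 3·(2j + 1) + 3 = 2·3j + 6, which is even.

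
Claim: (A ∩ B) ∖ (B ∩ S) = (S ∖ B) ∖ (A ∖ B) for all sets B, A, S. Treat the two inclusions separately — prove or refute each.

(⊆) fails and (⊇) fails.

(⊆) This inclusion fails. Take B = {1}, A = {1}, S = ∅; then 1 ∈ (A ∩ B) ∖ (B ∩ S) but 1 ∉ (S ∖ B) ∖ (A ∖ B).

(⊇) This inclusion fails. Take B = ∅, A = ∅, S = {1}; then 1 ∈ (S ∖ B) ∖ (A ∖ B) but 1 ∉ (A ∩ B) ∖ (B ∩ S).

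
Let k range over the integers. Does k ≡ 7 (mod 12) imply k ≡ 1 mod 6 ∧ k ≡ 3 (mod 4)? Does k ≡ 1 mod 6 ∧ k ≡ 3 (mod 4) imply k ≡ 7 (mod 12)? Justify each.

(⇒) Suppose k ≡ 7 (mod 12); write k = 12j + 7. Since 6 ∣ 12, reducing mod 6 gives k ≡ 7 ≡ 1 (mod 6); since 4 ∣ 12, reducing mod 4 gives k ≡ 7 ≡ 3 (mod 4).

(⇐) Conversely, if k ≡ 1 (mod 6) and k ≡ 3 (mod 4), then by the Chinese remainder theorem k ≡ 7 (mod 12). This is exactly k ≡ 7 (mod 12).

Both directions hold; the statement is true.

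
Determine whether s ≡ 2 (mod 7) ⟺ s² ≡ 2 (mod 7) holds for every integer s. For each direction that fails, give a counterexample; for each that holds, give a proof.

Both directions fail.

(⇒) This fails: take s = 2. Then 2 ≡ 2 (mod 7), but 2² = 4 ≡ 4 (mod 7), not 2.

(⇐) This fails: take s = 3. Then 3² = 9 ≡ 2 (mod 7), yet 3 ≡ 3 (mod 7), not 2.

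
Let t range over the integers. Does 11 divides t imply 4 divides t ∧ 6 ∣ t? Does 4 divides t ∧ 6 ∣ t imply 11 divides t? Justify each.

Forward direction. This fails: take t = 11. Certainly 11 ∣ 11, but 4 ∤ 11.

Converse. This fails: take t = 12. Both 4 ∣ 12 and 6 ∣ 12, yet 12 is not a multiple of 11 (since 12 = 1·11 + 1), so 11 ∤ 12.

Neither implication holds.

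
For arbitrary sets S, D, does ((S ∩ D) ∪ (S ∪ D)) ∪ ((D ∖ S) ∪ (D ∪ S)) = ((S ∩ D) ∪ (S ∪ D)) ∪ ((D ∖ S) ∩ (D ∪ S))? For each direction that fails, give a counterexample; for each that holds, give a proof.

(⟹) Let x ∈ ((S ∩ D) ∪ (S ∪ D)) ∪ ((D ∖ S) ∪ (D ∪ S)). Then either x ∈ S and x ∉ D; or x ∈ D and x ∉ S; or x ∈ S ∩ D. In each case x ∈ ((S ∩ D) ∪ (S ∪ D)) ∪ ((D ∖ S) ∩ (D ∪ S)), so ((S ∩ D) ∪ (S ∪ D)) ∪ ((D ∖ S) ∪ (D ∪ S)) ⊆ ((S ∩ D) ∪ (S ∪ D)) ∪ ((D ∖ S) ∩ (D ∪ S)).

(⟸) Let x ∈ ((S ∩ D) ∪ (S ∪ D)) ∪ ((D ∖ S) ∩ (D ∪ S)). Then either x ∈ S and x ∉ D; or x ∈ D and x ∉ S; or x ∈ S ∩ D. In each case x ∈ ((S ∩ D) ∪ (S ∪ D)) ∪ ((D ∖ S) ∪ (D ∪ S)), so ((S ∩ D) ∪ (S ∪ D)) ∪ ((D ∖ S) ∩ (D ∪ S)) ⊆ ((S ∩ D) ∪ (S ∪ D)) ∪ ((D ∖ S) ∪ (D ∪ S)).

Both inclusions hold; the sets are equal.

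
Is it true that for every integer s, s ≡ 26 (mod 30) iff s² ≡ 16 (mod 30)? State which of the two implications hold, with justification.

(⇒) Suppose s ≡ 26 (mod 30). Write s = 30j + 26. Then (30j + 26)² = 900j² + 1560j + 676 = 30(30j² + 52j + 22) + 16, so s² ≡ 16 (mod 30).

(⇐) This fails: take s = 4. Then 4² = 16 ≡ 16 (mod 30), yet 4 ≡ 4 (mod 30), not 26.

The forward direction holds; the converse fails.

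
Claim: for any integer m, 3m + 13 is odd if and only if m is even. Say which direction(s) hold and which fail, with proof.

Equivalent; both directions hold.

(⟹) Suppose 3m + 13 is odd. Since 3 is odd, 3m and m have the same parity, so 3m + 13 ≡ m + 13 (mod 2). As 13 is odd, 3m + 13 is odd exactly when m is even. Thus m is even.

(⟸) Conversely, suppose m is even; write m = 2j. Then 3m + 13 = 3·(2j) + 13 = 2·3j + 13, which is odd.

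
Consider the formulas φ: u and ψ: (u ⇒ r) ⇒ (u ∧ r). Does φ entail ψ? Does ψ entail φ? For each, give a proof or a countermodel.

Converse. Assume the antecedent. If u is true, u reduces to true regardless of the other variables. If u is false, the antecedent cannot hold. Either way u holds.

Forward direction. Assume the antecedent. If u is true, (u ⇒ r) ⇒ (u ∧ r) reduces to true regardless of the other variables. If u is false, the antecedent cannot hold. Either way (u ⇒ r) ⇒ (u ∧ r) holds.

Both directions hold.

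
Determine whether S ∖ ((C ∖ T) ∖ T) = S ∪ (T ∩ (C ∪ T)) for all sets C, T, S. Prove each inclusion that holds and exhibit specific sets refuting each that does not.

Forward inclusion. Let x ∈ S ∖ ((C ∖ T) ∖ T). Then either x ∈ S and x ∉ C, T; or x ∈ T ∩ S and x ∉ C; or x ∈ C ∩ T ∩ S. In each case x ∈ S ∪ (T ∩ (C ∪ T)), so S ∖ ((C ∖ T) ∖ T) ⊆ S ∪ (T ∩ (C ∪ T)).

Reverse inclusion. This inclusion fails. Take C = ∅, T = {1}, S = ∅; then 1 ∈ S ∪ (T ∩ (C ∪ T)) but 1 ∉ S ∖ ((C ∖ T) ∖ T).

The sets are not equal: only the forward inclusion holds.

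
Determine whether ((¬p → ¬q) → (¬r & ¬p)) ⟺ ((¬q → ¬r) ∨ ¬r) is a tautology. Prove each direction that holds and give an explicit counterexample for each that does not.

Only the forward implication holds.

Forward direction. Assume the antecedent. If r is true, the antecedent forces (r = T, q = T, p = F), and (¬q → ¬r) ∨ ¬r holds there. If r is false, (¬q → ¬r) ∨ ¬r reduces to true regardless of the other variables. Either way (¬q → ¬r) ∨ ¬r holds.

Converse. This fails. Under r = F, q = F, p = T, the left side is false but the right side is true.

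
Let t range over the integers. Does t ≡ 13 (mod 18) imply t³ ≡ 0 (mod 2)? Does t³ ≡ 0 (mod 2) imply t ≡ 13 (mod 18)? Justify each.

(⇒) fails and (⇐) fails.

(⇒) This fails: take t = 13. Then 13 ≡ 13 (mod 18), but 13³ = 2197 ≡ 1 (mod 2), not 0.

(⇐) This fails: take t = 0. Then 0³ = 0 ≡ 0 (mod 2), yet 0 ≡ 0 (mod 18), not 13.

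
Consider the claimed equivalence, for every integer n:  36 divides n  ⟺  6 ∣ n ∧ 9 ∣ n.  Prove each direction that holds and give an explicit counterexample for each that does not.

[⇒] If 36 ∣ n, write n = 36q. Since 36 = 6·6, n = 6·(6q), so 6 ∣ n; and since 36 = 4·9, n = 9·(4q), so 9 ∣ n.

[⇐] This fails: take n = 18. Both 6 ∣ 18 and 9 ∣ 18, yet 18 is not a multiple of 36 (since 18 = 0·36 + 18), so 36 ∤ 18.

The forward direction holds; the converse fails.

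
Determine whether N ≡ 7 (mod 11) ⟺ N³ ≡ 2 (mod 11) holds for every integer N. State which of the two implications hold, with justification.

(⇒) Suppose N ≡ 7 (mod 11). Write N = 11j + 7. Then (11j + 7)³ = 1331j³ + 2541j² + 1617j + 343 = 11(121j³ + 231j² + 147j + 31) + 2, so N³ ≡ 2 (mod 11).

(⇐) For the converse, argue contrapositively. If N ≢ 7 (mod 11), then N is congruent to one of 0, 1, 2, 3, 4, 5, 6, 8, 9, 10 modulo 11, and these give N³ ≡ 0, 1, 8, 5, 9, 4, 7, 6, 3, 10 respectively — never 2.

Both implications hold.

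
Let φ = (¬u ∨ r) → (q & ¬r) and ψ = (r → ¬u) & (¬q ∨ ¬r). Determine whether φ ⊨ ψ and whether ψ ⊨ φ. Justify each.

(→) Assume the antecedent. If q is true, the antecedent forces (q = T, r = F, u = F) or (q = T, r = F, u = T), and (r → ¬u) & (¬q ∨ ¬r) holds there. If q is false, the antecedent forces (q = F, r = F, u = T), and (r → ¬u) & (¬q ∨ ¬r) holds there. Either way (r → ¬u) & (¬q ∨ ¬r) holds.

(←) This fails. Under q = F, r = F, u = F, the left side is false but the right side is true.

Only the forward implication holds.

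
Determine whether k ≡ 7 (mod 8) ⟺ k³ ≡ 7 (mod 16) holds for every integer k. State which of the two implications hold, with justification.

[⇐] The residues r modulo 16 with r³ ≡ 7 (mod 16) are exactly {7}, and each is ≡ 7 (mod 8).

[⇒] This fails: take k = 15. Then 15 ≡ 7 (mod 8), but 15³ = 3375 ≡ 15 (mod 16), not 7.

(⇒) fails; (⇐) holds.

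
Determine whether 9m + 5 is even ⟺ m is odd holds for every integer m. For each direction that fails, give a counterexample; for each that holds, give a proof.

The biconditional holds.

Forward direction. Suppose 9m + 5 is even. Since 9 is odd, 9m and m have the same parity, so 9m + 5 ≡ m + 5 (mod 2). As 5 is odd, 9m + 5 is even exactly when m is odd. Thus m is odd.

Converse. Suppose m is odd; write m = 2j + 1. Then 9m + 5 = 9·(2j + 1) + 5 = 2·9j + 14, which is even.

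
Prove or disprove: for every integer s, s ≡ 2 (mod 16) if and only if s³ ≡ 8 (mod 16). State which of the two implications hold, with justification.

Not equivalent: only (⇒) holds.

(→) Suppose s ≡ 2 (mod 16). Write s = 16j + 2. Then (16j + 2)³ = 4096j³ + 1536j² + 192j + 8 = 16(256j³ + 96j² + 12j) + 8, so s³ ≡ 8 (mod 16).

(←) This fails: take s = 6. Then 6³ = 216 ≡ 8 (mod 16), yet 6 ≡ 6 (mod 16), not 2.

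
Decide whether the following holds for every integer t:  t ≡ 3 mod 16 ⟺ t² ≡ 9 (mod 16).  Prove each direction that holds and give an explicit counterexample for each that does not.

Not equivalent: only (⇒) holds.

(→) Suppose t ≡ 3 mod 16. Write t = 16j + 3. Then (16j + 3)² = 256j² + 96j + 9 = 16(16j² + 6j) + 9, so t² ≡ 9 (mod 16).

(←) This fails: take t = 5. Then 5² = 25 ≡ 9 (mod 16), yet 5 ≡ 5 (mod 16), not 3.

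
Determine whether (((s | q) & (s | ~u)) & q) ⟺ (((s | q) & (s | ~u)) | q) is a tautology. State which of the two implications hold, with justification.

Forward direction. Assume the antecedent. If s is true, ((s | q) & (s | ~u)) | q reduces to true regardless of the other variables. If s is false, the antecedent forces (s = F, u = F, q = T), and ((s | q) & (s | ~u)) | q holds there. Either way ((s | q) & (s | ~u)) | q holds.

Converse. This fails. Under s = T, u = F, q = F, the left side is false but the right side is true.

Not equivalent: only (⇒) holds.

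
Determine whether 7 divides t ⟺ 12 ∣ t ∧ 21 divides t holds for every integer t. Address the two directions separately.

Not equivalent: only (⇐) holds.

[⇒] This fails: take t = 7. Certainly 7 ∣ 7, but 12 ∤ 7.

[⇐] Suppose 12 ∣ t and 21 ∣ t. Any common multiple of 12 and 21 is a multiple of their lcm; here lcm(12, 21) = 12·21/gcd(12, 21) = 252/3 = 84, so 84 ∣ t. Since 7 ∣ 84, it follows that 7 ∣ t.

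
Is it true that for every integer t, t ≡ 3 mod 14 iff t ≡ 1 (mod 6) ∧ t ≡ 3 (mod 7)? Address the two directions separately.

(⇒) This fails: t = 17 gives 17 ≡ 3 (mod 14) but 17 ≡ 5 (mod 6), so the conjunction on the right does not hold.

(⇐) Conversely, if t ≡ 1 (mod 6) and t ≡ 3 (mod 7), then by the Chinese remainder theorem t ≡ 31 (mod 42). Since 31 ≡ 3 (mod 14) and 14 ∣ 42, we get t ≡ 3 (mod 14).

The forward direction fails; the converse holds.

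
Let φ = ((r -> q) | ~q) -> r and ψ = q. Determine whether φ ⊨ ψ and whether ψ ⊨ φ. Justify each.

(⟹) This fails. Under r = T, q = F, the left side is true but the right side is false.

(⟸) This fails. Under r = F, q = T, the left side is false but the right side is true.

(⇒) fails and (⇐) fails.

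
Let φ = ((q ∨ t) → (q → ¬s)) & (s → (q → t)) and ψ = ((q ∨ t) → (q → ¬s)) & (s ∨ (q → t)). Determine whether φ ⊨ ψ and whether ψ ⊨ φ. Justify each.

Only the converse holds.

[⇒] This fails. Under s = F, t = F, q = T, the left side is true but the right side is false.

[⇐] Assume the antecedent. If s is true, the antecedent forces (s = T, t = F, q = F) or (s = T, t = T, q = F), and the consequent holds there. If s is false, the consequent reduces to true regardless of the other variables. Either way the consequent holds.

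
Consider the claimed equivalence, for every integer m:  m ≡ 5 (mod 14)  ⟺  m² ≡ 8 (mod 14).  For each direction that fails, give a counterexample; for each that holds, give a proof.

Forward direction. This fails: take m = 5. Then 5 ≡ 5 (mod 14), but 5² = 25 ≡ 11 (mod 14), not 8.

Converse. This fails: take m = 6. Then 6² = 36 ≡ 8 (mod 14), yet 6 ≡ 6 (mod 14), not 5.

(⇒) fails and (⇐) fails.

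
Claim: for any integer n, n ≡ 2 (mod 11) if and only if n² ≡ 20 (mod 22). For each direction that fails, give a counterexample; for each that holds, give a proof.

Neither direction holds.

[⇒] This fails: take n = 2. Then 2 ≡ 2 (mod 11), but 2² = 4 ≡ 4 (mod 22), not 20.

[⇐] This fails: take n = 8. Then 8² = 64 ≡ 20 (mod 22), yet 8 ≡ 8 (mod 11), not 2.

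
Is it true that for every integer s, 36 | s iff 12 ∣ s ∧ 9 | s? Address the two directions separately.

Both directions hold; the statement is true.

Forward direction. If 36 ∣ s, write s = 36q. Since 36 = 3·12, s = 12·(3q), so 12 ∣ s; and since 36 = 4·9, s = 9·(4q), so 9 ∣ s.

Converse. Suppose 12 ∣ s and 9 ∣ s. Any common multiple of 12 and 9 is a multiple of their lcm; here lcm(12, 9) = 12·9/gcd(12, 9) = 108/3 = 36, so 36 ∣ s.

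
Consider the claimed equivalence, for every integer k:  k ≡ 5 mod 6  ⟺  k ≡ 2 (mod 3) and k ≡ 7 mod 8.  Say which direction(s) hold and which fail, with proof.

Only the converse holds.

(⟸) If k ≡ 2 (mod 3) and k ≡ 7 (mod 8), then by the Chinese remainder theorem k ≡ 23 (mod 24). Since 23 ≡ 5 (mod 6) and 6 ∣ 24, we get k ≡ 5 (mod 6).

(⟹) This fails: k = 17 gives 17 ≡ 5 (mod 6) but 17 ≡ 1 (mod 8), so the conjunction on the right does not hold.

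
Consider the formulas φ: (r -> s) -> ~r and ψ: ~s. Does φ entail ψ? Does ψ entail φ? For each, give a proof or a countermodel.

Only the reverse direction holds.

[⇐] Assume the antecedent. If s is true, the antecedent cannot hold. If s is false, (r -> s) -> ~r reduces to true regardless of the other variables. Either way (r -> s) -> ~r holds.

[⇒] This fails. Under s = T, r = F, the left side is true but the right side is false.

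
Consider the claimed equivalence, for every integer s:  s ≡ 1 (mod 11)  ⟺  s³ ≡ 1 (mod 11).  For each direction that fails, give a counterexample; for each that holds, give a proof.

(⇒) Suppose s ≡ 1 (mod 11). Write s = 11j + 1. Then (11j + 1)³ = 1331j³ + 363j² + 33j + 1 = 11(121j³ + 33j² + 3j) + 1, so s³ ≡ 1 (mod 11).

(⇐) Conversely, suppose s³ ≡ 1 (mod 11). The only residue r in {0, …, 10} with r³ ≡ 1 (mod 11) is r = 1, so s ≡ 1 (mod 11).

Both implications hold.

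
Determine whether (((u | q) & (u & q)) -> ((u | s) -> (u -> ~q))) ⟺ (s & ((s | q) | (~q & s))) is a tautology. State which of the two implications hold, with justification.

Neither direction holds.

Forward direction. This fails. Under u = F, s = F, q = F, the left side is true but the right side is false.

Converse. This fails. Under u = T, s = T, q = T, the left side is false but the right side is true.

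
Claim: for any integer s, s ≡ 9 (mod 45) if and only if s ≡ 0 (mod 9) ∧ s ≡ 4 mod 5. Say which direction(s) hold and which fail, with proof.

(⟹) Suppose s ≡ 9 (mod 45); write s = 45j + 9. Since 9 ∣ 45, reducing mod 9 gives s ≡ 9 ≡ 0 (mod 9); since 5 ∣ 45, reducing mod 5 gives s ≡ 9 ≡ 4 (mod 5).

(⟸) Conversely, if s ≡ 0 (mod 9) and s ≡ 4 (mod 5), then by the Chinese remainder theorem s ≡ 9 (mod 45). This is exactly s ≡ 9 (mod 45).

Both directions hold; the statement is true.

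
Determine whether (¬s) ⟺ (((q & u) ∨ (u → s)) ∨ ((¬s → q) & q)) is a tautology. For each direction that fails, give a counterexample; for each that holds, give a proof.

(⇒) fails and (⇐) fails.

(→) This fails. Under q = F, s = F, u = T, the left side is true but the right side is false.

(←) This fails. Under q = F, s = T, u = F, the left side is false but the right side is true.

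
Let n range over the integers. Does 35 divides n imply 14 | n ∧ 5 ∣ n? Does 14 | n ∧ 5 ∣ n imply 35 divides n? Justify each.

[⇒] This fails: take n = 35. Certainly 35 ∣ 35, but 14 ∤ 35.

[⇐] Suppose 14 ∣ n and 5 ∣ n. Any common multiple of 14 and 5 is a multiple of their lcm; here gcd(14, 5) = 1, so lcm(14, 5) = 14·5 = 70, so 70 ∣ n. Since 35 ∣ 70, it follows that 35 ∣ n.

Only the converse holds.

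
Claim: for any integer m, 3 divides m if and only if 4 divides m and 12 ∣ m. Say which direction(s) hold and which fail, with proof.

Not equivalent: only (⇐) holds.

(⟹) This fails: take m = 3. Certainly 3 ∣ 3, but 4 ∤ 3.

(⟸) Suppose 4 ∣ m and 12 ∣ m. Any common multiple of 4 and 12 is a multiple of their lcm; here lcm(4, 12) = 4·12/gcd(4, 12) = 48/4 = 12, so 12 ∣ m. Since 3 ∣ 12, it follows that 3 ∣ m.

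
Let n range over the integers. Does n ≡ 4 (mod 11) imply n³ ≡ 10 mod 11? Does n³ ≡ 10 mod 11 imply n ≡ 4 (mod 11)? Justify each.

[⇒] This fails: take n = 4. Then 4 ≡ 4 (mod 11), but 4³ = 64 ≡ 9 (mod 11), not 10.

[⇐] This fails: take n = 10. Then 10³ = 1000 ≡ 10 (mod 11), yet 10 ≡ 10 (mod 11), not 4.

Neither direction holds.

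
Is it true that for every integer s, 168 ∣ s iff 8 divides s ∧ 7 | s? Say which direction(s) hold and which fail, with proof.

(⇒) holds; (⇐) fails.

(⟹) If 168 ∣ s, write s = 168q. Since 168 = 21·8, s = 8·(21q), so 8 ∣ s; and since 168 = 24·7, s = 7·(24q), so 7 ∣ s.

(⟸) This fails: take s = 56. Both 8 ∣ 56 and 7 ∣ 56, yet 56 is not a multiple of 168 (since 56 = 0·168 + 56), so 168 ∤ 56.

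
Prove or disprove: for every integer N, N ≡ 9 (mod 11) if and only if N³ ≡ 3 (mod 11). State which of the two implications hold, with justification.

Equivalent; both directions hold.

(→) Suppose N ≡ 9 (mod 11). Write N = 11j + 9. Then (11j + 9)³ = 1331j³ + 3267j² + 2673j + 729 = 11(121j³ + 297j² + 243j + 66) + 3, so N³ ≡ 3 (mod 11).

(←) For the converse, argue contrapositively. If N ≢ 9 (mod 11), then N is congruent to one of 0, 1, 2, 3, 4, 5, 6, 7, 8, 10 modulo 11, and these give N³ ≡ 0, 1, 8, 5, 9, 4, 7, 2, 6, 10 respectively — never 3.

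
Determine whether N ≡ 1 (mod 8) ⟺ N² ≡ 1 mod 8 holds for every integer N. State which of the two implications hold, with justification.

(⟹) Suppose N ≡ 1 (mod 8). Write N = 8j + 1. Then (8j + 1)² = 64j² + 16j + 1 = 8(8j² + 2j) + 1, so N² ≡ 1 (mod 8).

(⟸) This fails: take N = 3. Then 3² = 9 ≡ 1 (mod 8), yet 3 ≡ 3 (mod 8), not 1.

Only the forward direction holds.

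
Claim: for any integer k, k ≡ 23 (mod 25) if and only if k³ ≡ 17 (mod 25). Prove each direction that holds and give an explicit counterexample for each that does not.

(←) Suppose k³ ≡ 17 (mod 25). The only residue r in {0, …, 24} with r³ ≡ 17 (mod 25) is r = 23, so k ≡ 23 (mod 25).

(→) Suppose k ≡ 23 (mod 25). Write k = 25j + 23. Then (25j + 23)³ = 15625j³ + 43125j² + 39675j + 12167 = 25(625j³ + 1725j² + 1587j + 486) + 17, so k³ ≡ 17 (mod 25).

The biconditional holds.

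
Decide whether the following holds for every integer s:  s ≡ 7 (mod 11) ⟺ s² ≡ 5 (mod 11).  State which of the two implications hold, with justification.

Only the forward implication holds.

(⇒) Suppose s ≡ 7 (mod 11). Write s = 11j + 7. Then (11j + 7)² = 121j² + 154j + 49 = 11(11j² + 14j + 4) + 5, so s² ≡ 5 (mod 11).

(⇐) This fails: take s = 4. Then 4² = 16 ≡ 5 (mod 11), yet 4 ≡ 4 (mod 11), not 7.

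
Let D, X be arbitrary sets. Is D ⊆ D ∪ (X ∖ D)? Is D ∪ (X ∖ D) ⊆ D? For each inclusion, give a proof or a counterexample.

Only the forward inclusion holds.

(⟹) Let x ∈ D. Then either x ∈ D and x ∉ X; or x ∈ D ∩ X. In each case x ∈ D ∪ (X ∖ D), so D ⊆ D ∪ (X ∖ D).

(⟸) This inclusion fails. Take D = ∅, X = {1}; then 1 ∈ D ∪ (X ∖ D) but 1 ∉ D.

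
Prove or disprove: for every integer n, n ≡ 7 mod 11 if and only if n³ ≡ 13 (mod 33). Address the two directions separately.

(⇒) This fails: take n = 18. Then 18 ≡ 7 (mod 11), but 18³ = 5832 ≡ 24 (mod 33), not 13.

(⇐) Conversely, the residues r modulo 33 with r³ ≡ 13 (mod 33) are exactly {7}, and each is ≡ 7 (mod 11).

Only the reverse direction holds.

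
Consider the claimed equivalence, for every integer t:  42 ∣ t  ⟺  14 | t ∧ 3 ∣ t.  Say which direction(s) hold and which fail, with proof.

Both directions hold.

Forward direction. If 42 ∣ t, write t = 42q. Since 42 = 3·14, t = 14·(3q), so 14 ∣ t; and since 42 = 14·3, t = 3·(14q), so 3 ∣ t.

Converse. Suppose 14 ∣ t and 3 ∣ t. Any common multiple of 14 and 3 is a multiple of their lcm; here gcd(14, 3) = 1, so lcm(14, 3) = 14·3 = 42, so 42 ∣ t.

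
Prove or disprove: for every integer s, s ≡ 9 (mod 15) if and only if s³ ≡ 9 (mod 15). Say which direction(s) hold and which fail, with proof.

(⇐) Suppose s³ ≡ 9 (mod 15). The only residue r in {0, …, 14} with r³ ≡ 9 (mod 15) is r = 9, so s ≡ 9 (mod 15).

(⇒) Suppose s ≡ 9 (mod 15). Write s = 15j + 9. Then (15j + 9)³ = 3375j³ + 6075j² + 3645j + 729 = 15(225j³ + 405j² + 243j + 48) + 9, so s³ ≡ 9 (mod 15).

Both directions hold.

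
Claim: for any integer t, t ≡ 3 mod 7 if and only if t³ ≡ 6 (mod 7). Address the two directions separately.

[⇒] Suppose t ≡ 3 mod 7. Write t = 7j + 3. Then (7j + 3)³ = 343j³ + 441j² + 189j + 27 = 7(49j³ + 63j² + 27j + 3) + 6, so t³ ≡ 6 (mod 7).

[⇐] This fails: take t = 5. Then 5³ = 125 ≡ 6 (mod 7), yet 5 ≡ 5 (mod 7), not 3.

Not equivalent: only (⇒) holds.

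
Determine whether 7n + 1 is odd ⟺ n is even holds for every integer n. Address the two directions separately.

Both directions hold; the statement is true.

Forward direction. Suppose 7n + 1 is odd. Since 7 is odd, 7n and n have the same parity, so 7n + 1 ≡ n + 1 (mod 2). As 1 is odd, 7n + 1 is odd exactly when n is even. Thus n is even.

Converse. Suppose n is even; write n = 2j. Then 7n + 1 = 7·(2j) + 1 = 2·7j + 1, which is odd.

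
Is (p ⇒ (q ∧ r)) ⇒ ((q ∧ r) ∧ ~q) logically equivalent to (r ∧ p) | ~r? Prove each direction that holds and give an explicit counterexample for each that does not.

(⟹) Assume the antecedent. If q is true, the antecedent forces (q = T, p = T, r = F), and (r ∧ p) | ~r holds there. If q is false, the antecedent forces (q = F, p = T, r = F) or (q = F, p = T, r = T), and (r ∧ p) | ~r holds there. Either way (r ∧ p) | ~r holds.

(⟸) This fails. Under q = F, p = F, r = F, the left side is false but the right side is true.

Only the forward implication holds.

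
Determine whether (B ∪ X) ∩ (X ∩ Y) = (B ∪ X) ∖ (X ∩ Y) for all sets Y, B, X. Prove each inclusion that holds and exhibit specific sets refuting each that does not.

Neither inclusion holds.

Forward inclusion. This inclusion fails. Take Y = {1}, B = ∅, X = {1}; then 1 ∈ (B ∪ X) ∩ (X ∩ Y) but 1 ∉ (B ∪ X) ∖ (X ∩ Y).

Reverse inclusion. This inclusion fails. Take Y = ∅, B = {1}, X = ∅; then 1 ∈ (B ∪ X) ∖ (X ∩ Y) but 1 ∉ (B ∪ X) ∩ (X ∩ Y).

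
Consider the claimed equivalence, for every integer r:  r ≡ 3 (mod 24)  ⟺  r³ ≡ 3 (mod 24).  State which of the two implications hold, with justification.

[⇐] Suppose r³ ≡ 3 (mod 24). The only residue r in {0, …, 23} with r³ ≡ 3 (mod 24) is r = 3, so r ≡ 3 (mod 24).

[⇒] Suppose r ≡ 3 (mod 24). Write r = 24j + 3. Then (24j + 3)³ = 13824j³ + 5184j² + 648j + 27 = 24(576j³ + 216j² + 27j + 1) + 3, so r³ ≡ 3 (mod 24).

The biconditional holds.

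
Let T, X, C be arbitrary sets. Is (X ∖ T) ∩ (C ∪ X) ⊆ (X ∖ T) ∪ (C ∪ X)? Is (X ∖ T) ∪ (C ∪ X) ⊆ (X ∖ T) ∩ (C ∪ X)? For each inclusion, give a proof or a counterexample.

The sets are not equal: only the forward inclusion holds.

(⟸) This inclusion fails. Take T = {1}, X = {1}, C = ∅; then 1 ∈ (X ∖ T) ∪ (C ∪ X) but 1 ∉ (X ∖ T) ∩ (C ∪ X).

(⟹) Let x ∈ (X ∖ T) ∩ (C ∪ X). Then either x ∈ X and x ∉ T, C; or x ∈ X ∩ C and x ∉ T. In each case x ∈ (X ∖ T) ∪ (C ∪ X), so (X ∖ T) ∩ (C ∪ X) ⊆ (X ∖ T) ∪ (C ∪ X).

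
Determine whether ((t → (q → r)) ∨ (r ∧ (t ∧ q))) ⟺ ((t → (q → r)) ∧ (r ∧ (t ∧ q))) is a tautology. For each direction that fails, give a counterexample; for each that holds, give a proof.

[⇒] This fails. Under t = F, r = F, q = F, the left side is true but the right side is false.

[⇐] Assume the antecedent. If t is true, the antecedent forces (t = T, r = T, q = T), and (t → (q → r)) ∨ (r ∧ (t ∧ q)) holds there. If t is false, the antecedent cannot hold. Either way (t → (q → r)) ∨ (r ∧ (t ∧ q)) holds.

The forward direction fails; the converse holds.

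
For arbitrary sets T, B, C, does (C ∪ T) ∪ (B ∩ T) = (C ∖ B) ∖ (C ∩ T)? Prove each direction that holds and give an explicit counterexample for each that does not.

The sets are not equal: only the reverse inclusion holds.

Forward inclusion. This inclusion fails. Take T = {1}, B = ∅, C = ∅; then 1 ∈ (C ∪ T) ∪ (B ∩ T) but 1 ∉ (C ∖ B) ∖ (C ∩ T).

Reverse inclusion. Let x ∈ (C ∖ B) ∖ (C ∩ T). Then x ∈ C and x ∉ T, B, from which x ∈ (C ∪ T) ∪ (B ∩ T).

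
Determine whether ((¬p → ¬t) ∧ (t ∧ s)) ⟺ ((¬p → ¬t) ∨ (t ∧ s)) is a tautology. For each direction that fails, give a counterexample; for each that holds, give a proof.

The forward direction holds; the converse fails.

(⟹) Assume the antecedent. If t is true, the antecedent forces (t = T, p = T, s = T), and (¬p → ¬t) ∨ (t ∧ s) holds there. If t is false, the antecedent cannot hold. Either way (¬p → ¬t) ∨ (t ∧ s) holds.

(⟸) This fails. Under t = F, p = F, s = F, the left side is false but the right side is true.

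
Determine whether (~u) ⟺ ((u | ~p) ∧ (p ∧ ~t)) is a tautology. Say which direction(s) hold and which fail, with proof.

(⟹) This fails. Under u = F, t = F, p = F, the left side is true but the right side is false.

(⟸) This fails. Under u = T, t = F, p = T, the left side is false but the right side is true.

(⇒) fails and (⇐) fails.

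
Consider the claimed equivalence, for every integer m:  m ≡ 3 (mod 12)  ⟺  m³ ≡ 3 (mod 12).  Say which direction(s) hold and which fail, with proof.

(⇒) Suppose m ≡ 3 (mod 12). Write m = 12j + 3. Then (12j + 3)³ = 1728j³ + 1296j² + 324j + 27 = 12(144j³ + 108j² + 27j + 2) + 3, so m³ ≡ 3 (mod 12).

(⇐) Conversely, suppose m³ ≡ 3 (mod 12). The only residue r in {0, …, 11} with r³ ≡ 3 (mod 12) is r = 3, so m ≡ 3 (mod 12).

Both directions hold; the statement is true.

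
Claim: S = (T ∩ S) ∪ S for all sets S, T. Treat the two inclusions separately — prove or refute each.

The two sets are equal.

(⊆) Let x ∈ S. Then either x ∈ S and x ∉ T; or x ∈ S ∩ T. In each case x ∈ (T ∩ S) ∪ S, so S ⊆ (T ∩ S) ∪ S.

(⊇) Let x ∈ (T ∩ S) ∪ S. Then either x ∈ S and x ∉ T; or x ∈ S ∩ T. In each case x ∈ S, so (T ∩ S) ∪ S ⊆ S.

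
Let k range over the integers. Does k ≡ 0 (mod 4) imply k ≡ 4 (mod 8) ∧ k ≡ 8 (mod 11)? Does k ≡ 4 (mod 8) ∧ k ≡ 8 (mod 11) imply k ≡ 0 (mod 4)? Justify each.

(⇒) This fails: k = 0 gives 0 ≡ 0 (mod 4) but 0 ≡ 0 (mod 8), so the conjunction on the right does not hold.

(⇐) Conversely, if k ≡ 4 (mod 8) and k ≡ 8 (mod 11), then by the Chinese remainder theorem k ≡ 52 (mod 88). Since 52 ≡ 0 (mod 4) and 4 ∣ 88, we get k ≡ 0 (mod 4).

Not equivalent: only (⇐) holds.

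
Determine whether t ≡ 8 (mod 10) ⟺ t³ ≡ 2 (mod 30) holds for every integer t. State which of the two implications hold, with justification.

(⟸) The residues r modulo 30 with r³ ≡ 2 (mod 30) are exactly {8}, and each is ≡ 8 (mod 10).

(⟹) This fails: take t = 18. Then 18 ≡ 8 (mod 10), but 18³ = 5832 ≡ 12 (mod 30), not 2.

Only the converse holds.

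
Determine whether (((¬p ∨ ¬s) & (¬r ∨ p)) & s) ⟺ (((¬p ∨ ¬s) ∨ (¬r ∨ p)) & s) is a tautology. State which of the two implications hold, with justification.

Not equivalent: only (⇒) holds.

(⇒) Assume the antecedent. If r is true, the antecedent cannot hold. If r is false, the antecedent forces (r = F, s = T, p = F), and ((¬p ∨ ¬s) ∨ (¬r ∨ p)) & s holds there. Either way ((¬p ∨ ¬s) ∨ (¬r ∨ p)) & s holds.

(⇐) This fails. Under r = T, s = T, p = F, the left side is false but the right side is true.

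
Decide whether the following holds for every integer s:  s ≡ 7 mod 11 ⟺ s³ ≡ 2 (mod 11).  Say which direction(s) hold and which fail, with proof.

Equivalent; both directions hold.

(→) Suppose s ≡ 7 mod 11. Write s = 11j + 7. Then (11j + 7)³ = 1331j³ + 2541j² + 1617j + 343 = 11(121j³ + 231j² + 147j + 31) + 2, so s³ ≡ 2 (mod 11).

(←) For the converse, argue contrapositively. If s ≢ 7 (mod 11), then s is congruent to one of 0, 1, 2, 3, 4, 5, 6, 8, 9, 10 modulo 11, and these give s³ ≡ 0, 1, 8, 5, 9, 4, 7, 6, 3, 10 respectively — never 2.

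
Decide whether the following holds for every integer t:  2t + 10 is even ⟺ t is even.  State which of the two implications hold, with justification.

(→) This fails: take t = 3. Then 2t + 10 = 16, which is even, yet t = 3 is odd, not even.

(←) Suppose t is even. Since 2 is even, 2t is even for every t, so 2t + 10 has the same parity as 10, which is even. Hence 2t + 10 is even.

Only the converse holds.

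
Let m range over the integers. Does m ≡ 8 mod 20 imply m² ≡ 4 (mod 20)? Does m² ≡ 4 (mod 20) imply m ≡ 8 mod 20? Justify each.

Forward direction. Suppose m ≡ 8 mod 20. Write m = 20j + 8. Then (20j + 8)² = 400j² + 320j + 64 = 20(20j² + 16j + 3) + 4, so m² ≡ 4 (mod 20).

Converse. This fails: take m = 2. Then 2² = 4 ≡ 4 (mod 20), yet 2 ≡ 2 (mod 20), not 8.

Only the forward direction holds.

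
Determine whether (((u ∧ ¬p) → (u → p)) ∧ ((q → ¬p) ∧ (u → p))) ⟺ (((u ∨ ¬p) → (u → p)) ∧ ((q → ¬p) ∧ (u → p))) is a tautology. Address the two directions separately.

Both implications hold.

(⇒) Assume the antecedent. If p is true, the antecedent forces (p = T, q = F, u = F) or (p = T, q = F, u = T), and the consequent holds there. If p is false, the antecedent forces (p = F, q = F, u = F) or (p = F, q = T, u = F), and the consequent holds there. Either way the consequent holds.

(⇐) Assume the antecedent. If p is true, the antecedent forces (p = T, q = F, u = F) or (p = T, q = F, u = T), and the consequent holds there. If p is false, the antecedent forces (p = F, q = F, u = F) or (p = F, q = T, u = F), and the consequent holds there. Either way the consequent holds.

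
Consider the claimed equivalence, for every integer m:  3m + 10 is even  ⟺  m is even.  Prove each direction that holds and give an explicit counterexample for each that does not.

(⟸) Suppose m is even; write m = 2j. Then 3m + 10 = 3·(2j) + 10 = 2·3j + 10, which is even.

(⟹) Suppose 3m + 10 is even. Since 3 is odd, 3m and m have the same parity, so 3m + 10 ≡ m + 10 (mod 2). As 10 is even, 3m + 10 is even exactly when m is even. Thus m is even.

Both implications hold.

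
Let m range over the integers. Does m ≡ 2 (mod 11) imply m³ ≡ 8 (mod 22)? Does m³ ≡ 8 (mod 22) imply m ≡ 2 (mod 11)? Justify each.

The forward direction fails; the converse holds.

Converse. The residues r modulo 22 with r³ ≡ 8 (mod 22) are exactly {2}, and each is ≡ 2 (mod 11).

Forward direction. This fails: take m = 13. Then 13 ≡ 2 (mod 11), but 13³ = 2197 ≡ 19 (mod 22), not 8.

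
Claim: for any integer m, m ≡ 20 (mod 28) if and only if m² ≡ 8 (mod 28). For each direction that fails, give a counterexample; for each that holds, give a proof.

Not equivalent: only (⇒) holds.

(⇐) This fails: take m = 6. Then 6² = 36 ≡ 8 (mod 28), yet 6 ≡ 6 (mod 28), not 20.

(⇒) Suppose m ≡ 20 (mod 28). Write m = 28j + 20. Then (28j + 20)² = 784j² + 1120j + 400 = 28(28j² + 40j + 14) + 8, so m² ≡ 8 (mod 28).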